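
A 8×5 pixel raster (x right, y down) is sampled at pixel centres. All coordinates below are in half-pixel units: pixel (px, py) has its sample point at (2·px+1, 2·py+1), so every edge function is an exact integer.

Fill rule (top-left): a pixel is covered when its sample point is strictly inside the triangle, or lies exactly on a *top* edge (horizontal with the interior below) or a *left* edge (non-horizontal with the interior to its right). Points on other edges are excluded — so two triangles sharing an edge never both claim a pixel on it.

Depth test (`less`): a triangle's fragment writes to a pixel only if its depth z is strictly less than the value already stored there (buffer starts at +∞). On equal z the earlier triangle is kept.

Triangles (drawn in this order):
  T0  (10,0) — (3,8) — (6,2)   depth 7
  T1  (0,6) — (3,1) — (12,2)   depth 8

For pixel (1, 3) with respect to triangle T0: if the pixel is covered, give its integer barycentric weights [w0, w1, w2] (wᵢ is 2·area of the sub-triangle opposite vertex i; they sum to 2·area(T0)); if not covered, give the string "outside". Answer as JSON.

T0:
  2·area = 18
  edge (10, 0)→(3, 8): d=(-7,8) right/bottom  bias=-1
  edge (3, 8)→(6, 2): d=(3,-6) top-left  bias=+0
  edge (6, 2)→(10, 0): d=(4,-2) top-left  bias=+0
    (4,0)@(9, 1): e=[1,15,2] → #
    (5,0)@(11, 1): e=[-15,27,6] → ·
    (3,1)@(7, 3): e=[3,9,6] → #
    (4,1)@(9, 3): e=[-13,21,10] → ·
    (2,2)@(5, 5): e=[5,3,10] → #
    (3,2)@(7, 5): e=[-11,15,14] → ·
    (2,3)@(5, 7): e=[-9,9,18] → ·
  covered (3 px):
    · · · · # · · ·
    · · · # · · · ·
    · · # · · · · ·
    · · · · · · · ·
    · · · · · · · ·
T1:
  2·area = 48
  edge (0, 6)→(3, 1): d=(3,-5) top-left  bias=+0
  edge (3, 1)→(12, 2): d=(9,1) right/bottom  bias=-1
  edge (12, 2)→(0, 6): d=(-12,4) right/bottom  bias=-1
    (1,0)@(3, 1): e=[0,0,48] → ·  [on edge]
    (7,0)@(15, 1): e=[60,-12,0] → ·  [on edge]
    (1,1)@(3, 3): e=[6,18,24] → #
    (2,1)@(5, 3): e=[16,16,16] → #
    (3,1)@(7, 3): e=[26,14,8] → #
    (4,1)@(9, 3): e=[36,12,0] → ·  [on edge]
    (0,2)@(1, 5): e=[2,38,8] → #
    (1,2)@(3, 5): e=[12,36,0] → ·  [on edge]
    (2,2)@(5, 5): e=[22,34,-8] → ·
    (3,2)@(7, 5): e=[32,32,-16] → ·
    (0,3)@(1, 7): e=[8,56,-16] → ·
  covered (4 px):
    · · · · · · · ·
    · # # # · · · ·
    # · · · · · · ·
    · · · · · · · ·
    · · · · · · · ·

Result: "outside"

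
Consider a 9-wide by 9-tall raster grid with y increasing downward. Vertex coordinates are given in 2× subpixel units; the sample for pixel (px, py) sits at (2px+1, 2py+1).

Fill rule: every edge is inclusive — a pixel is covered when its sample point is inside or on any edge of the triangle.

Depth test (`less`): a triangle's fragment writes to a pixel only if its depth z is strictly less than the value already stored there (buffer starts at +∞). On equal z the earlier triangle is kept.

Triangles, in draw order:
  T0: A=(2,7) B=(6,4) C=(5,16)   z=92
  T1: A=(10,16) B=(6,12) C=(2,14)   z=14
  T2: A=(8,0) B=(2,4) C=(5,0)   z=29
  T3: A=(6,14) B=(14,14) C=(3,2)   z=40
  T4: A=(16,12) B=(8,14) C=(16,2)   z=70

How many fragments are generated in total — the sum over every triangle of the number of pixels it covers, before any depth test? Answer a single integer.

T0:
  2·area = 45
  edge (2, 7)→(6, 4): d=(4,-3) inclusive
  edge (6, 4)→(5, 16): d=(-1,12) inclusive
  edge (5, 16)→(2, 7): d=(-3,-9) inclusive
    (2,2)@(5, 5): e=[1,11,33] → #
    (3,2)@(7, 5): e=[7,-13,51] → ·
    (1,3)@(3, 7): e=[3,33,9] → #
    (3,3)@(7, 7): e=[15,-15,45] → ·
    (1,4)@(3, 9): e=[11,31,3] → #
    (3,4)@(7, 9): e=[23,-17,39] → ·
    (1,5)@(3, 11): e=[19,29,-3] → ·
    (2,5)@(5, 11): e=[25,5,15] → #
    (3,5)@(7, 11): e=[31,-19,33] → ·
    (2,6)@(5, 13): e=[33,3,9] → #
    (3,6)@(7, 13): e=[39,-21,27] → ·
    (2,7)@(5, 15): e=[41,1,3] → #
  covered (8 px):
    · · · · · · · · ·
    · · · · · · · · ·
    · · # · · · · · ·
    · # # · · · · · ·
    · # # · · · · · ·
    · · # · · · · · ·
    · · # · · · · · ·
    · · # · · · · · ·
    · · · · · · · · ·
T1:
  2·area = 24  (B↔C swapped to make it positive)
  edge (10, 16)→(2, 14): d=(-8,-2) inclusive
  edge (2, 14)→(6, 12): d=(4,-2) inclusive
  edge (6, 12)→(10, 16): d=(4,4) inclusive
    (0,3)@(1, 7): e=[54,-30,0] → ·  [on edge]
    (1,4)@(3, 9): e=[42,-18,0] → ·  [on edge]
    (2,5)@(5, 11): e=[30,-6,0] → ·  [on edge]
    (2,6)@(5, 13): e=[14,2,8] → #
    (3,6)@(7, 13): e=[18,6,0] → #  [on edge]
    (4,6)@(9, 13): e=[22,10,-8] → ·
    (2,7)@(5, 15): e=[-2,10,16] → ·
    (3,7)@(7, 15): e=[2,14,8] → #
    (4,7)@(9, 15): e=[6,18,0] → #  [on edge]
    (5,7)@(11, 15): e=[10,22,-8] → ·
    (3,8)@(7, 17): e=[-14,22,16] → ·
    (4,8)@(9, 17): e=[-10,26,8] → ·
    (5,8)@(11, 17): e=[-6,30,0] → ·  [on edge]
  covered (4 px):
    · · · · · · · · ·
    · · · · · · · · ·
    · · · · · · · · ·
    · · · · · · · · ·
    · · · · · · · · ·
    · · · · · · · · ·
    · · # # · · · · ·
    · · · # # · · · ·
    · · · · · · · · ·
T2:
  2·area = 12
  edge (8, 0)→(2, 4): d=(-6,4) inclusive
  edge (2, 4)→(5, 0): d=(3,-4) inclusive
  edge (5, 0)→(8, 0): d=(3,0) inclusive
    (2,0)@(5, 1): e=[6,3,3] → #
    (3,0)@(7, 1): e=[-2,11,3] → ·
    (1,1)@(3, 3): e=[2,1,9] → #
    (2,1)@(5, 3): e=[-6,9,9] → ·
    (1,2)@(3, 5): e=[-10,7,15] → ·
  covered (2 px):
    · · # · · · · · ·
    · # · · · · · · ·
    · · · · · · · · ·
    · · · · · · · · ·
    · · · · · · · · ·
    · · · · · · · · ·
    · · · · · · · · ·
    · · · · · · · · ·
    · · · · · · · · ·
T3:
  2·area = 96  (B↔C swapped to make it positive)
  edge (6, 14)→(3, 2): d=(-3,-12) inclusive
  edge (3, 2)→(14, 14): d=(11,12) inclusive
  edge (14, 14)→(6, 14): d=(-8,0) inclusive
    (2,2)@(5, 5): e=[15,9,72] → #
    (3,2)@(7, 5): e=[39,-15,72] → ·
    (2,3)@(5, 7): e=[9,31,56] → #
    (3,3)@(7, 7): e=[33,7,56] → #
    (4,3)@(9, 7): e=[57,-17,56] → ·
    (2,4)@(5, 9): e=[3,53,40] → #
    (4,4)@(9, 9): e=[51,5,40] → #
    (5,4)@(11, 9): e=[75,-19,40] → ·
    (2,5)@(5, 11): e=[-3,75,24] → ·
    (3,5)@(7, 11): e=[21,51,24] → #
    (5,5)@(11, 11): e=[69,3,24] → #
    (6,5)@(13, 11): e=[93,-21,24] → ·
  covered (13 px):
    · · · · · · · · ·
    · · · · · · · · ·
    · · # · · · · · ·
    · · # # · · · · ·
    · · # # # · · · ·
    · · · # # # · · ·
    · · · # # # # · ·
    · · · · · · · · ·
    · · · · · · · · ·
T4:
  2·area = 80
  edge (16, 12)→(8, 14): d=(-8,2) inclusive
  edge (8, 14)→(16, 2): d=(8,-12) inclusive
  edge (16, 2)→(16, 12): d=(0,10) inclusive
    (7,2)@(15, 5): e=[58,12,10] → #
    (8,2)@(17, 5): e=[54,36,-10] → ·
    (6,3)@(13, 7): e=[46,4,30] → #
    (8,3)@(17, 7): e=[38,52,-10] → ·
    (6,4)@(13, 9): e=[30,20,30] → #
    (8,4)@(17, 9): e=[22,68,-10] → ·
    (5,5)@(11, 11): e=[18,12,50] → #
    (8,5)@(17, 11): e=[6,84,-10] → ·
    (4,6)@(9, 13): e=[6,4,70] → #
    (6,6)@(13, 13): e=[-2,52,30] → ·
    (7,6)@(15, 13): e=[-6,76,10] → ·
    (4,7)@(9, 15): e=[-10,20,70] → ·
  covered (10 px):
    · · · · · · · · ·
    · · · · · · · · ·
    · · · · · · · # ·
    · · · · · · # # ·
    · · · · · · # # ·
    · · · · · # # # ·
    · · · · # # · · ·
    · · · · · · · · ·
    · · · · · · · · ·

Final: 37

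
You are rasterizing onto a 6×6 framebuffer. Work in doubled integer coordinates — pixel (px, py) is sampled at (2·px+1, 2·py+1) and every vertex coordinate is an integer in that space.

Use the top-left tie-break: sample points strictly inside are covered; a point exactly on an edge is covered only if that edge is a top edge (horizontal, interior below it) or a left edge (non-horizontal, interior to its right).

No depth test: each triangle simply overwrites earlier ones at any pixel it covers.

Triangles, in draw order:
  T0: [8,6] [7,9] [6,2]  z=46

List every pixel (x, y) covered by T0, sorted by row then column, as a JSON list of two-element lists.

T0:
  2·area = 10
  edge (8, 6)→(7, 9): d=(-1,3) right/bottom  bias=-1
  edge (7, 9)→(6, 2): d=(-1,-7) top-left  bias=+0
  edge (6, 2)→(8, 6): d=(2,4) right/bottom  bias=-1
    (4,1)@(9, 3): e=[0,20,-10] → ·  [on edge]
    (3,2)@(7, 5): e=[4,4,2] → █
    (4,2)@(9, 5): e=[-2,18,-6] → ·
    (3,3)@(7, 7): e=[2,2,6] → █
    (4,3)@(9, 7): e=[-4,16,-2] → ·
    (3,4)@(7, 9): e=[0,0,10] → ·  [on edge]
  covered (2 px):
    · · · · · ·
    · · · · · ·
    · · · █ · ·
    · · · █ · ·
    · · · · · ·
    · · · · · ·

Result: [[3,2],[3,3]]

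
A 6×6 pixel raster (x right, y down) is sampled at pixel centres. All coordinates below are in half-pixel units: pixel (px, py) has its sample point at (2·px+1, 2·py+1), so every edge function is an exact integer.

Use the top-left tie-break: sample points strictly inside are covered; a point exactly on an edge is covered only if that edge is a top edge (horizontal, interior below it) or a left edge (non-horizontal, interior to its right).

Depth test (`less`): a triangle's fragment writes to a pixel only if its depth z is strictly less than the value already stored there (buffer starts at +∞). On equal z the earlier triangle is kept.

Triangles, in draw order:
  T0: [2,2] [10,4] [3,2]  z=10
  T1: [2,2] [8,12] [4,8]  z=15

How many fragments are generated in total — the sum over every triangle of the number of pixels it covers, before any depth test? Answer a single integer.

T0:
  2·area = 2  (B↔C swapped to make it positive)
  edge (2, 2)→(3, 2): d=(1,0) top-left  bias=+0
  edge (3, 2)→(10, 4): d=(7,2) right/bottom  bias=-1
  edge (10, 4)→(2, 2): d=(-8,-2) top-left  bias=+0
  covered (0 px):
    . . . . . .
    . . . . . .
    . . . . . .
    . . . . . .
    . . . . . .
    . . . . . .
T1:
  2·area = 16
  edge (2, 2)→(8, 12): d=(6,10) right/bottom  bias=-1
  edge (8, 12)→(4, 8): d=(-4,-4) top-left  bias=+0
  edge (4, 8)→(2, 2): d=(-2,-6) top-left  bias=+0
    (0,2)@(1, 5): e=[28,0,-12] → .  [on edge]
    (1,2)@(3, 5): e=[8,8,0] → X  [on edge]
    (2,2)@(5, 5): e=[-12,16,12] → .
    (1,3)@(3, 7): e=[20,0,-4] → .  [on edge]
    (2,3)@(5, 7): e=[0,8,8] → .  [on edge]
    (2,4)@(5, 9): e=[12,0,4] → X  [on edge]
    (3,4)@(7, 9): e=[-8,8,16] → .
    (2,5)@(5, 11): e=[24,-8,0] → .  [on edge]
    (3,5)@(7, 11): e=[4,0,12] → X  [on edge]
    (4,5)@(9, 11): e=[-16,8,24] → .
  covered (3 px):
    . . . . . .
    . . . . . .
    . X . . . .
    . . . . . .
    . . X . . .
    . . . X . .

Answer: 3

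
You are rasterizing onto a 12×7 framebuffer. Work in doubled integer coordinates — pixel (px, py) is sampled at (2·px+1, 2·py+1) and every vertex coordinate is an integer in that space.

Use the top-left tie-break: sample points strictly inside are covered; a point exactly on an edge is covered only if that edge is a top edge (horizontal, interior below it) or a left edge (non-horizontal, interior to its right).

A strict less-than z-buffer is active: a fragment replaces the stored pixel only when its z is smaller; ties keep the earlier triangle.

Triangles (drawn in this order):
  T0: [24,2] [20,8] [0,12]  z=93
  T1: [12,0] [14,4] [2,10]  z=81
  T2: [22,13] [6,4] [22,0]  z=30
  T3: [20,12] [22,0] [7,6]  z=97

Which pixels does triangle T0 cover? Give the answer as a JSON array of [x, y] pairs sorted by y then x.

T0:
  2·area = 104
  edge (24, 2)→(20, 8): d=(-4,6) right/bottom  bias=-1
  edge (20, 8)→(0, 12): d=(-20,4) right/bottom  bias=-1
  edge (0, 12)→(24, 2): d=(24,-10) top-left  bias=+0
    (11,1)@(23, 3): e=[2,88,14] → █
    (8,2)@(17, 5): e=[30,72,2] → █
    (9,2)@(19, 5): e=[18,64,22] → █
    (10,2)@(21, 5): e=[6,56,42] → █
    (11,2)@(23, 5): e=[-6,48,62] → ·
    (6,3)@(13, 7): e=[46,48,10] → █
    (7,3)@(15, 7): e=[34,40,30] → █
    (10,3)@(21, 7): e=[-2,16,90] → ·
    (4,4)@(9, 9): e=[62,24,18] → █
    (5,4)@(11, 9): e=[50,16,38] → █
    (7,4)@(15, 9): e=[26,0,78] → ·  [on edge]
    (8,4)@(17, 9): e=[14,-8,98] → ·
    (2,5)@(5, 11): e=[78,0,26] → ·  [on edge]
  covered (12 px):
    · · · · · · · · · · · ·
    · · · · · · · · · · · █
    · · · · · · · · █ █ █ ·
    · · · · · · █ █ █ █ · ·
    · · · · █ █ █ · · · · ·
    · █ · · · · · · · · · ·
    · · · · · · · · · · · ·
T1:
  2·area = 60
  edge (12, 0)→(14, 4): d=(2,4) right/bottom  bias=-1
  edge (14, 4)→(2, 10): d=(-12,6) right/bottom  bias=-1
  edge (2, 10)→(12, 0): d=(10,-10) top-left  bias=+0
    (5,0)@(11, 1): e=[6,54,0] → █  [on edge]
    (6,0)@(13, 1): e=[-2,42,20] → ·
    (4,1)@(9, 3): e=[18,42,0] → █  [on edge]
    (6,1)@(13, 3): e=[2,18,40] → █
    (7,1)@(15, 3): e=[-6,6,60] → ·
    (3,2)@(7, 5): e=[30,30,0] → █  [on edge]
    (6,2)@(13, 5): e=[6,-6,60] → ·
    (2,3)@(5, 7): e=[42,18,0] → █  [on edge]
    (4,3)@(9, 7): e=[26,-6,40] → ·
    (5,3)@(11, 7): e=[18,-18,60] → ·
    (1,4)@(3, 9): e=[54,6,0] → █  [on edge]
    (2,4)@(5, 9): e=[46,-6,20] → ·
    (0,5)@(1, 11): e=[66,-6,0] → ·  [on edge]
  covered (10 px):
    · · · · · █ · · · · · ·
    · · · · █ █ █ · · · · ·
    · · · █ █ █ · · · · · ·
    · · █ █ · · · · · · · ·
    · █ · · · · · · · · · ·
    · · · · · · · · · · · ·
    · · · · · · · · · · · ·
T2:
  2·area = 208
  edge (22, 13)→(6, 4): d=(-16,-9) top-left  bias=+0
  edge (6, 4)→(22, 0): d=(16,-4) top-left  bias=+0
  edge (22, 0)→(22, 13): d=(0,13) right/bottom  bias=-1
    (9,0)@(19, 1): e=[165,4,39] → █
    (10,0)@(21, 1): e=[183,12,13] → █
    (11,0)@(23, 1): e=[201,20,-13] → ·
    (5,1)@(11, 3): e=[61,4,143] → █
    (6,1)@(13, 3): e=[79,12,117] → █
    (7,1)@(15, 3): e=[97,20,91] → █
    (8,1)@(17, 3): e=[115,28,65] → █
    (11,1)@(23, 3): e=[169,52,-13] → ·
    (4,2)@(9, 5): e=[11,28,169] → █
    (11,2)@(23, 5): e=[137,84,-13] → ·
    (4,3)@(9, 7): e=[-21,60,169] → ·
    (5,3)@(11, 7): e=[-3,68,143] → ·
  covered (26 px):
    · · · · · · · · · █ █ ·
    · · · · · █ █ █ █ █ █ ·
    · · · · █ █ █ █ █ █ █ ·
    · · · · · · █ █ █ █ █ ·
    · · · · · · · █ █ █ █ ·
    · · · · · · · · · █ █ ·
    · · · · · · · · · · · ·
T3:
  2·area = 168  (B↔C swapped to make it positive)
  edge (20, 12)→(7, 6): d=(-13,-6) top-left  bias=+0
  edge (7, 6)→(22, 0): d=(15,-6) top-left  bias=+0
  edge (22, 0)→(20, 12): d=(-2,12) right/bottom  bias=-1
    (10,0)@(21, 1): e=[149,9,10] → █
    (11,0)@(23, 1): e=[161,21,-14] → ·
    (7,1)@(15, 3): e=[87,3,78] → █
    (8,1)@(17, 3): e=[99,15,54] → █
    (9,1)@(19, 3): e=[111,27,30] → █
    (11,1)@(23, 3): e=[135,51,-18] → ·
    (5,2)@(11, 5): e=[37,9,122] → █
    (6,2)@(13, 5): e=[49,21,98] → █
    (11,2)@(23, 5): e=[109,81,-22] → ·
    (5,3)@(11, 7): e=[11,39,118] → █
    (10,3)@(21, 7): e=[71,99,-2] → ·
    (5,4)@(11, 9): e=[-15,69,114] → ·
  covered (20 px):
    · · · · · · · · · · █ ·
    · · · · · · · █ █ █ █ ·
    · · · · · █ █ █ █ █ █ ·
    · · · · · █ █ █ █ █ · ·
    · · · · · · · █ █ █ · ·
    · · · · · · · · · █ · ·
    · · · · · · · · · · · ·

Answer: [[11,1],[8,2],[9,2],[10,2],[6,3],[7,3],[8,3],[9,3],[4,4],[5,4],[6,4],[1,5]]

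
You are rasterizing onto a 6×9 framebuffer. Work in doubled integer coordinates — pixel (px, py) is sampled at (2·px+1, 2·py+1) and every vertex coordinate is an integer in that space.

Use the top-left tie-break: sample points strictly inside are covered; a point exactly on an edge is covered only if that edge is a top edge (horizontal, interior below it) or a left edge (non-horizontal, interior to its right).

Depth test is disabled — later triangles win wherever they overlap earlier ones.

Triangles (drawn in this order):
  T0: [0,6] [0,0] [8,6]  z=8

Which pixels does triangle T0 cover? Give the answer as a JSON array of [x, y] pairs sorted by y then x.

T0:
  2·area = 48
  edge (0, 6)→(0, 0): d=(0,-6) top-left  bias=+0
  edge (0, 0)→(8, 6): d=(8,6) right/bottom  bias=-1
  edge (8, 6)→(0, 6): d=(-8,0) right/bottom  bias=-1
    (0,0)@(1, 1): e=[6,2,40] → X
    (1,0)@(3, 1): e=[18,-10,40] → .
    (0,1)@(1, 3): e=[6,18,24] → X
    (1,1)@(3, 3): e=[18,6,24] → X
    (2,1)@(5, 3): e=[30,-6,24] → .
    (0,2)@(1, 5): e=[6,34,8] → X
    (2,2)@(5, 5): e=[30,10,8] → X
    (3,2)@(7, 5): e=[42,-2,8] → .
    (0,3)@(1, 7): e=[6,50,-8] → .
    (1,3)@(3, 7): e=[18,38,-8] → .
    (2,3)@(5, 7): e=[30,26,-8] → .
  covered (6 px):
    X . . . . .
    X X . . . .
    X X X . . .
    . . . . . .
    . . . . . .
    . . . . . .
    . . . . . .
    . . . . . .
    . . . . . .

Result: [[0,0],[0,1],[1,1],[0,2],[1,2],[2,2]]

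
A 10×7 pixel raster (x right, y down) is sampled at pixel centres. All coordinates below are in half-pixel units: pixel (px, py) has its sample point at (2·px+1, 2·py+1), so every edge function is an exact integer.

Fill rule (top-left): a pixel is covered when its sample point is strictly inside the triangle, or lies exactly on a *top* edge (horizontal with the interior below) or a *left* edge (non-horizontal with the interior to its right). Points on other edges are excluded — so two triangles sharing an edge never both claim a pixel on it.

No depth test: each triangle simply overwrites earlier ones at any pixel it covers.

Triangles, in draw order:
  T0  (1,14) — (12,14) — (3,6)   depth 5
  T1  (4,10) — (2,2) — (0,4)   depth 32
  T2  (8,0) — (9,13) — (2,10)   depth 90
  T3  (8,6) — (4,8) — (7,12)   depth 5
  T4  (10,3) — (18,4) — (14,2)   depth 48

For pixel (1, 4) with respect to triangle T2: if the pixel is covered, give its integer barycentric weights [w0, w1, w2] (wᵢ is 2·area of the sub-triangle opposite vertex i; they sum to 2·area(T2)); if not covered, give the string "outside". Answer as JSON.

T0:
  2·area = 88  (B↔C swapped to make it positive)
  edge (1, 14)→(3, 6): d=(2,-8) top-left  bias=+0
  edge (3, 6)→(12, 14): d=(9,8) right/bottom  bias=-1
  edge (12, 14)→(1, 14): d=(-11,0) right/bottom  bias=-1
    (1,3)@(3, 7): e=[2,9,77] → #
    (2,3)@(5, 7): e=[18,-7,77] → ·
    (1,4)@(3, 9): e=[6,27,55] → #
    (2,4)@(5, 9): e=[22,11,55] → #
    (3,4)@(7, 9): e=[38,-5,55] → ·
    (1,5)@(3, 11): e=[10,45,33] → #
    (3,5)@(7, 11): e=[42,13,33] → #
    (4,5)@(9, 11): e=[58,-3,33] → ·
    (1,6)@(3, 13): e=[14,63,11] → #
    (4,6)@(9, 13): e=[62,15,11] → #
    (5,6)@(11, 13): e=[78,-1,11] → ·
  covered (10 px):
    · · · · · · · · · ·
    · · · · · · · · · ·
    · · · · · · · · · ·
    · # · · · · · · · ·
    · # # · · · · · · ·
    · # # # · · · · · ·
    · # # # # · · · · ·
T1:
  2·area = 20  (B↔C swapped to make it positive)
  edge (4, 10)→(0, 4): d=(-4,-6) top-left  bias=+0
  edge (0, 4)→(2, 2): d=(2,-2) top-left  bias=+0
  edge (2, 2)→(4, 10): d=(2,8) right/bottom  bias=-1
    (1,0)@(3, 1): e=[30,0,-10] → ·  [on edge]
    (0,1)@(1, 3): e=[10,0,10] → #  [on edge]
    (1,1)@(3, 3): e=[22,4,-6] → ·
    (0,2)@(1, 5): e=[2,4,14] → #
    (1,2)@(3, 5): e=[14,8,-2] → ·
    (0,3)@(1, 7): e=[-6,8,18] → ·
    (1,3)@(3, 7): e=[6,12,2] → #
    (2,3)@(5, 7): e=[18,16,-14] → ·
    (1,4)@(3, 9): e=[-2,16,6] → ·
  covered (3 px):
    · · · · · · · · · ·
    # · · · · · · · · ·
    # · · · · · · · · ·
    · # · · · · · · · ·
    · · · · · · · · · ·
    · · · · · · · · · ·
    · · · · · · · · · ·
T2:
  2·area = 88
  edge (8, 0)→(9, 13): d=(1,13) right/bottom  bias=-1
  edge (9, 13)→(2, 10): d=(-7,-3) top-left  bias=+0
  edge (2, 10)→(8, 0): d=(6,-10) top-left  bias=+0
    (3,1)@(7, 3): e=[16,64,8] → #
    (4,1)@(9, 3): e=[-10,70,28] → ·
    (2,2)@(5, 5): e=[44,44,0] → #  [on edge]
    (4,2)@(9, 5): e=[-8,56,40] → ·
    (2,3)@(5, 7): e=[46,30,12] → #
    (4,3)@(9, 7): e=[-6,42,52] → ·
    (1,4)@(3, 9): e=[74,10,4] → #
    (4,4)@(9, 9): e=[-4,28,64] → ·
    (1,5)@(3, 11): e=[76,-4,16] → ·
    (2,5)@(5, 11): e=[50,2,36] → #
    (4,5)@(9, 11): e=[-2,14,76] → ·
    (2,6)@(5, 13): e=[52,-12,48] → ·
    (4,6)@(9, 13): e=[0,0,88] → ·  [on edge]
  covered (10 px):
    · · · · · · · · · ·
    · · · # · · · · · ·
    · · # # · · · · · ·
    · · # # · · · · · ·
    · # # # · · · · · ·
    · · # # · · · · · ·
    · · · · · · · · · ·
T3:
  2·area = 22  (B↔C swapped to make it positive)
  edge (8, 6)→(7, 12): d=(-1,6) right/bottom  bias=-1
  edge (7, 12)→(4, 8): d=(-3,-4) top-left  bias=+0
  edge (4, 8)→(8, 6): d=(4,-2) top-left  bias=+0
    (3,3)@(7, 7): e=[5,15,2] → #
    (4,3)@(9, 7): e=[-7,23,6] → ·
    (2,4)@(5, 9): e=[15,1,6] → #
    (4,4)@(9, 9): e=[-9,17,14] → ·
    (2,5)@(5, 11): e=[13,-5,14] → ·
    (3,5)@(7, 11): e=[1,3,18] → #
    (4,5)@(9, 11): e=[-11,11,22] → ·
    (3,6)@(7, 13): e=[-1,-3,26] → ·
  covered (4 px):
    · · · · · · · · · ·
    · · · · · · · · · ·
    · · · · · · · · · ·
    · · · # · · · · · ·
    · · # # · · · · · ·
    · · · # · · · · · ·
    · · · · · · · · · ·
T4:
  2·area = 12  (B↔C swapped to make it positive)
  edge (10, 3)→(14, 2): d=(4,-1) top-left  bias=+0
  edge (14, 2)→(18, 4): d=(4,2) right/bottom  bias=-1
  edge (18, 4)→(10, 3): d=(-8,-1) top-left  bias=+0
    (5,1)@(11, 3): e=[1,10,1] → #
    (6,1)@(13, 3): e=[3,6,3] → #
    (7,1)@(15, 3): e=[5,2,5] → #
    (8,1)@(17, 3): e=[7,-2,7] → ·
    (5,2)@(11, 5): e=[9,18,-15] → ·
    (6,2)@(13, 5): e=[11,14,-13] → ·
    (7,2)@(15, 5): e=[13,10,-11] → ·
  covered (3 px):
    · · · · · · · · · ·
    · · · · · # # # · ·
    · · · · · · · · · ·
    · · · · · · · · · ·
    · · · · · · · · · ·
    · · · · · · · · · ·
    · · · · · · · · · ·

Answer: [10,4,74]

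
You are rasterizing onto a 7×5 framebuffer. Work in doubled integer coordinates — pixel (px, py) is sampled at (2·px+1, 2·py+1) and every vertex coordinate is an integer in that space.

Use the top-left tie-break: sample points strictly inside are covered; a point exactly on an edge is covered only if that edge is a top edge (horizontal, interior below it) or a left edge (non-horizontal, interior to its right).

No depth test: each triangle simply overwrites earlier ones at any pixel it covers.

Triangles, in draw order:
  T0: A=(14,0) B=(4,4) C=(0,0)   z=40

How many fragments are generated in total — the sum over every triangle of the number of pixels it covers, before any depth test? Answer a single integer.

T0:
  2·area = 56
  edge (14, 0)→(4, 4): d=(-10,4) right/bottom  bias=-1
  edge (4, 4)→(0, 0): d=(-4,-4) top-left  bias=+0
  edge (0, 0)→(14, 0): d=(14,0) top-left  bias=+0
    (0,0)@(1, 1): e=[42,0,14] → #  [on edge]
    (1,0)@(3, 1): e=[34,8,14] → #
    (2,0)@(5, 1): e=[26,16,14] → #
    (3,0)@(7, 1): e=[18,24,14] → #
    (4,0)@(9, 1): e=[10,32,14] → #
    (5,0)@(11, 1): e=[2,40,14] → #
    (6,0)@(13, 1): e=[-6,48,14] → ·
    (0,1)@(1, 3): e=[22,-8,42] → ·
    (1,1)@(3, 3): e=[14,0,42] → #  [on edge]
    (3,1)@(7, 3): e=[-2,16,42] → ·
    (4,1)@(9, 3): e=[-10,24,42] → ·
    (5,1)@(11, 3): e=[-18,32,42] → ·
    (2,2)@(5, 5): e=[-14,0,70] → ·  [on edge]
    (3,3)@(7, 7): e=[-42,0,98] → ·  [on edge]
    (4,4)@(9, 9): e=[-70,0,126] → ·  [on edge]
  covered (8 px):
    # # # # # # ·
    · # # · · · ·
    · · · · · · ·
    · · · · · · ·
    · · · · · · ·

Answer: 8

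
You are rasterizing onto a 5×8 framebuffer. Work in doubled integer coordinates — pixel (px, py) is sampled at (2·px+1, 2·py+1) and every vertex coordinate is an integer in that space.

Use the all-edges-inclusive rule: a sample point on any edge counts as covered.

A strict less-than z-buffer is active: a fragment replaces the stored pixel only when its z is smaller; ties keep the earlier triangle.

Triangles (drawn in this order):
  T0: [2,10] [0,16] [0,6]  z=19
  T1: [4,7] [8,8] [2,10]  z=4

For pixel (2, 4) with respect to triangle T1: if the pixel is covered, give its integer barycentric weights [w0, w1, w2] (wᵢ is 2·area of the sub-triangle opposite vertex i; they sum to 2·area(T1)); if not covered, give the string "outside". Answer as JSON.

T0:
  2·area = 20
  edge (2, 10)→(0, 16): d=(-2,6) inclusive
  edge (0, 16)→(0, 6): d=(0,-10) inclusive
  edge (0, 6)→(2, 10): d=(2,4) inclusive
    (2,0)@(5, 1): e=[0,50,-30] → ·  [on edge]
    (1,3)@(3, 7): e=[0,30,-10] → ·  [on edge]
    (0,4)@(1, 9): e=[8,10,2] → #
    (1,4)@(3, 9): e=[-4,30,-6] → ·
    (0,5)@(1, 11): e=[4,10,6] → #
    (1,5)@(3, 11): e=[-8,30,-2] → ·
    (0,6)@(1, 13): e=[0,10,10] → #  [on edge]
    (1,6)@(3, 13): e=[-12,30,2] → ·
    (0,7)@(1, 15): e=[-4,10,14] → ·
  covered (3 px):
    · · · · ·
    · · · · ·
    · · · · ·
    · · · · ·
    # · · · ·
    # · · · ·
    # · · · ·
    · · · · ·
T1:
  2·area = 14
  edge (4, 7)→(8, 8): d=(4,1) inclusive
  edge (8, 8)→(2, 10): d=(-6,2) inclusive
  edge (2, 10)→(4, 7): d=(2,-3) inclusive
    (1,4)@(3, 9): e=[9,4,1] → #
    (2,4)@(5, 9): e=[7,0,7] → #  [on edge]
    (3,4)@(7, 9): e=[5,-4,13] → ·
    (1,5)@(3, 11): e=[17,-8,5] → ·
    (2,5)@(5, 11): e=[15,-12,11] → ·
  covered (2 px):
    · · · · ·
    · · · · ·
    · · · · ·
    · · · · ·
    · # # · ·
    · · · · ·
    · · · · ·
    · · · · ·

Final: [0,7,7]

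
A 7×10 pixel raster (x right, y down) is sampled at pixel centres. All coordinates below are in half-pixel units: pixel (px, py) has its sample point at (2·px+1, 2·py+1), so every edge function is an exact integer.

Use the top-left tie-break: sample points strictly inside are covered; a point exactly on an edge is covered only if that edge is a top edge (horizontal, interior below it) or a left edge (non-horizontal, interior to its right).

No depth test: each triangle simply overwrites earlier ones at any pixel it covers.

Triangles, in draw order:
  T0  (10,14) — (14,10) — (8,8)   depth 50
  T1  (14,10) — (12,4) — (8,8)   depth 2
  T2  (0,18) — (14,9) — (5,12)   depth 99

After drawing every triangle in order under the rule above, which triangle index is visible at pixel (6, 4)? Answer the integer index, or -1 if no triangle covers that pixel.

T0:
  2·area = 32  (B↔C swapped to make it positive)
  edge (10, 14)→(8, 8): d=(-2,-6) top-left  bias=+0
  edge (8, 8)→(14, 10): d=(6,2) right/bottom  bias=-1
  edge (14, 10)→(10, 14): d=(-4,4) right/bottom  bias=-1
    (3,2)@(7, 5): e=[0,-16,48] → ·  [on edge]
    (2,3)@(5, 7): e=[-16,0,48] → ·  [on edge]
    (4,4)@(9, 9): e=[4,4,24] → █
    (5,4)@(11, 9): e=[16,0,16] → ·  [on edge]
    (4,5)@(9, 11): e=[0,16,16] → █  [on edge]
    (5,5)@(11, 11): e=[12,12,8] → █
    (6,5)@(13, 11): e=[24,8,0] → ·  [on edge]
    (4,6)@(9, 13): e=[-4,28,8] → ·
    (5,6)@(11, 13): e=[8,24,0] → ·  [on edge]
    (4,7)@(9, 15): e=[-8,40,0] → ·  [on edge]
    (3,8)@(7, 17): e=[-24,56,0] → ·  [on edge]
    (5,8)@(11, 17): e=[0,48,-16] → ·  [on edge]
    (2,9)@(5, 19): e=[-40,72,0] → ·  [on edge]
  covered (3 px):
    · · · · · · ·
    · · · · · · ·
    · · · · · · ·
    · · · · · · ·
    · · · · █ · ·
    · · · · █ █ ·
    · · · · · · ·
    · · · · · · ·
    · · · · · · ·
    · · · · · · ·
T1:
  2·area = 32  (B↔C swapped to make it positive)
  edge (14, 10)→(8, 8): d=(-6,-2) top-left  bias=+0
  edge (8, 8)→(12, 4): d=(4,-4) top-left  bias=+0
  edge (12, 4)→(14, 10): d=(2,6) right/bottom  bias=-1
    (5,0)@(11, 1): e=[48,-16,0] → ·  [on edge]
    (6,1)@(13, 3): e=[40,0,-8] → ·  [on edge]
    (5,2)@(11, 5): e=[24,0,8] → █  [on edge]
    (6,2)@(13, 5): e=[28,8,-4] → ·
    (2,3)@(5, 7): e=[0,-16,48] → ·  [on edge]
    (4,3)@(9, 7): e=[8,0,24] → █  [on edge]
    (6,3)@(13, 7): e=[16,16,0] → ·  [on edge]
    (3,4)@(7, 9): e=[-8,0,40] → ·  [on edge]
    (4,4)@(9, 9): e=[-4,8,28] → ·
    (5,4)@(11, 9): e=[0,16,16] → █  [on edge]
    (6,4)@(13, 9): e=[4,24,4] → █
    (2,5)@(5, 11): e=[-24,0,56] → ·  [on edge]
    (1,6)@(3, 13): e=[-40,0,72] → ·  [on edge]
    (0,7)@(1, 15): e=[-56,0,88] → ·  [on edge]
  covered (5 px):
    · · · · · · ·
    · · · · · · ·
    · · · · · █ ·
    · · · · █ █ ·
    · · · · · █ █
    · · · · · · ·
    · · · · · · ·
    · · · · · · ·
    · · · · · · ·
    · · · · · · ·
T2:
  2·area = 39  (B↔C swapped to make it positive)
  edge (0, 18)→(5, 12): d=(5,-6) top-left  bias=+0
  edge (5, 12)→(14, 9): d=(9,-3) top-left  bias=+0
  edge (14, 9)→(0, 18): d=(-14,9) right/bottom  bias=-1
    (4,5)@(9, 11): e=[19,3,17] → █
    (5,5)@(11, 11): e=[31,9,-1] → ·
    (2,6)@(5, 13): e=[5,9,25] → █
    (3,6)@(7, 13): e=[17,15,7] → █
    (4,6)@(9, 13): e=[29,21,-11] → ·
    (1,7)@(3, 15): e=[3,21,15] → █
    (2,7)@(5, 15): e=[15,27,-3] → ·
    (3,7)@(7, 15): e=[27,33,-21] → ·
    (0,8)@(1, 17): e=[1,33,5] → █
    (1,8)@(3, 17): e=[13,39,-13] → ·
    (0,9)@(1, 19): e=[11,51,-23] → ·
  covered (5 px):
    · · · · · · ·
    · · · · · · ·
    · · · · · · ·
    · · · · · · ·
    · · · · · · ·
    · · · · █ · ·
    · · █ █ · · ·
    · █ · · · · ·
    █ · · · · · ·
    · · · · · · ·

Z-buffer (winner per pixel, '.' = empty):
  . . . . . . .
  . . . . . . .
  . . . . . 1 .
  . . . . 1 1 .
  . . . . 0 1 1
  . . . . 2 0 .
  . . 2 2 . . .
  . 2 . . . . .
  2 . . . . . .
  . . . . . . .

Final: 1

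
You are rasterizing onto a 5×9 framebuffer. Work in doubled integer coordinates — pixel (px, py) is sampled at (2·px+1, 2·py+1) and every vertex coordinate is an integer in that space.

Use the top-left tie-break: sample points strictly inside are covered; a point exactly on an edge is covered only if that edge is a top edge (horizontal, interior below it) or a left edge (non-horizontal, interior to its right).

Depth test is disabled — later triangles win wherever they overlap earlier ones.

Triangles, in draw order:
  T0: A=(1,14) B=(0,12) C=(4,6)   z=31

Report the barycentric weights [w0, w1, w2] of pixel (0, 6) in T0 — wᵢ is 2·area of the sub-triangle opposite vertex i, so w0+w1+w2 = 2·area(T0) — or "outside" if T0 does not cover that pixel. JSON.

T0:
  2·area = 14
  edge (1, 14)→(0, 12): d=(-1,-2) top-left  bias=+0
  edge (0, 12)→(4, 6): d=(4,-6) top-left  bias=+0
  edge (4, 6)→(1, 14): d=(-3,8) right/bottom  bias=-1
    (0,5)@(1, 11): e=[3,2,9] → █
    (1,5)@(3, 11): e=[7,14,-7] → ·
    (0,6)@(1, 13): e=[1,10,3] → █
    (1,6)@(3, 13): e=[5,22,-13] → ·
    (0,7)@(1, 15): e=[-1,18,-3] → ·
  covered (2 px):
    · · · · ·
    · · · · ·
    · · · · ·
    · · · · ·
    · · · · ·
    █ · · · ·
    █ · · · ·
    · · · · ·
    · · · · ·

Result: [10,3,1]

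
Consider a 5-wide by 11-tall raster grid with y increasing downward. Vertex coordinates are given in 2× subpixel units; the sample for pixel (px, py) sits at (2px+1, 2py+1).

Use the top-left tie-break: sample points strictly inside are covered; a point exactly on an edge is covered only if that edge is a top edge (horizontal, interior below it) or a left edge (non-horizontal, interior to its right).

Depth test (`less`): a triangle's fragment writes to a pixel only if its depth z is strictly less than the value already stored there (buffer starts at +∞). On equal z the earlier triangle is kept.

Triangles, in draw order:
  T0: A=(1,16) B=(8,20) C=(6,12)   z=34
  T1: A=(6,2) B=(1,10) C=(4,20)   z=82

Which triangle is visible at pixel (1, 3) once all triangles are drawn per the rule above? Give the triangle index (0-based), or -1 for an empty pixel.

T0:
  2·area = 48  (B↔C swapped to make it positive)
  edge (1, 16)→(6, 12): d=(5,-4) top-left  bias=+0
  edge (6, 12)→(8, 20): d=(2,8) right/bottom  bias=-1
  edge (8, 20)→(1, 16): d=(-7,-4) top-left  bias=+0
    (2,6)@(5, 13): e=[1,10,37] → #
    (3,6)@(7, 13): e=[9,-6,45] → ·
    (1,7)@(3, 15): e=[3,30,15] → #
    (3,7)@(7, 15): e=[19,-2,31] → ·
    (1,8)@(3, 17): e=[13,34,1] → #
    (3,8)@(7, 17): e=[29,2,17] → #
    (4,8)@(9, 17): e=[37,-14,25] → ·
    (1,9)@(3, 19): e=[23,38,-13] → ·
    (2,9)@(5, 19): e=[31,22,-5] → ·
    (3,9)@(7, 19): e=[39,6,3] → #
    (4,9)@(9, 19): e=[47,-10,11] → ·
    (3,10)@(7, 21): e=[49,10,-11] → ·
  covered (7 px):
    · · · · ·
    · · · · ·
    · · · · ·
    · · · · ·
    · · · · ·
    · · · · ·
    · · # · ·
    · # # · ·
    · # # # ·
    · · · # ·
    · · · · ·
T1:
  2·area = 74  (B↔C swapped to make it positive)
  edge (6, 2)→(4, 20): d=(-2,18) right/bottom  bias=-1
  edge (4, 20)→(1, 10): d=(-3,-10) top-left  bias=+0
  edge (1, 10)→(6, 2): d=(5,-8) top-left  bias=+0
    (2,2)@(5, 5): e=[12,55,7] → #
    (3,2)@(7, 5): e=[-24,75,23] → ·
    (1,3)@(3, 7): e=[44,29,1] → #
    (3,3)@(7, 7): e=[-28,69,33] → ·
    (1,4)@(3, 9): e=[40,23,11] → #
    (3,4)@(7, 9): e=[-32,63,43] → ·
    (1,5)@(3, 11): e=[36,17,21] → #
    (2,5)@(5, 11): e=[0,37,37] → ·  [on edge]
    (1,6)@(3, 13): e=[32,11,31] → #
    (2,6)@(5, 13): e=[-4,31,47] → ·
    (1,7)@(3, 15): e=[28,5,41] → #
    (2,7)@(5, 15): e=[-8,25,57] → ·
  covered (8 px):
    · · · · ·
    · · · · ·
    · · # · ·
    · # # · ·
    · # # · ·
    · # · · ·
    · # · · ·
    · # · · ·
    · · · · ·
    · · · · ·
    · · · · ·

Z-buffer (winner per pixel, '.' = empty):
  . . . . .
  . . . . .
  . . 1 . .
  . 1 1 . .
  . 1 1 . .
  . 1 . . .
  . 1 0 . .
  . 0 0 . .
  . 0 0 0 .
  . . . 0 .
  . . . . .

Result: 1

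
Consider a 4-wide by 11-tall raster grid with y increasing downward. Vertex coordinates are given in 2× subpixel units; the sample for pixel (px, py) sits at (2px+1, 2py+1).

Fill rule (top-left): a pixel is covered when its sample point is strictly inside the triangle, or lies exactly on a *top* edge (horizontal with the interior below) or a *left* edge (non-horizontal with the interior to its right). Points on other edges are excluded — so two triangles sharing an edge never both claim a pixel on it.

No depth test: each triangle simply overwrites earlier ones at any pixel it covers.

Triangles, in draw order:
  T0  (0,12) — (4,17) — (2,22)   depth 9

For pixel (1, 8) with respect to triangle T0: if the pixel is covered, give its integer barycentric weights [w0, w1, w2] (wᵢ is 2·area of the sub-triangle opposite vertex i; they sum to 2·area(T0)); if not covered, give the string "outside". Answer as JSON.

T0:
  2·area = 30
  edge (0, 12)→(4, 17): d=(4,5) right/bottom  bias=-1
  edge (4, 17)→(2, 22): d=(-2,5) right/bottom  bias=-1
  edge (2, 22)→(0, 12): d=(-2,-10) top-left  bias=+0
    (0,7)@(1, 15): e=[7,19,4] → █
    (1,7)@(3, 15): e=[-3,9,24] → ·
    (0,8)@(1, 17): e=[15,15,0] → █  [on edge]
    (1,8)@(3, 17): e=[5,5,20] → █
    (2,8)@(5, 17): e=[-5,-5,40] → ·
    (0,9)@(1, 19): e=[23,11,-4] → ·
    (1,9)@(3, 19): e=[13,1,16] → █
    (2,9)@(5, 19): e=[3,-9,36] → ·
    (1,10)@(3, 21): e=[21,-3,12] → ·
  covered (4 px):
    · · · ·
    · · · ·
    · · · ·
    · · · ·
    · · · ·
    · · · ·
    · · · ·
    █ · · ·
    █ █ · ·
    · █ · ·
    · · · ·

Answer: [5,20,5]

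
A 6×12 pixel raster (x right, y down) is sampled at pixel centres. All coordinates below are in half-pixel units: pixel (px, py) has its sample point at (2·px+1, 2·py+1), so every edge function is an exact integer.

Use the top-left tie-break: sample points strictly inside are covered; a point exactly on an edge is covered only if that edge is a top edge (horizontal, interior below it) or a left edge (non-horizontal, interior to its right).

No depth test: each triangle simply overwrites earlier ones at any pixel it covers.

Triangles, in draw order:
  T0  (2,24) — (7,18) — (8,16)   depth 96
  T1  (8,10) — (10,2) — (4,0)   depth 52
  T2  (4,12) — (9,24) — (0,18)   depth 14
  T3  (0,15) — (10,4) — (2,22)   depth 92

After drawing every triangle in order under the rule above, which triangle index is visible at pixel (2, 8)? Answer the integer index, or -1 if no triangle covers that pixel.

T0:
  2·area = 4  (B↔C swapped to make it positive)
  edge (2, 24)→(8, 16): d=(6,-8) top-left  bias=+0
  edge (8, 16)→(7, 18): d=(-1,2) right/bottom  bias=-1
  edge (7, 18)→(2, 24): d=(-5,6) right/bottom  bias=-1
  covered (0 px):
    · · · · · ·
    · · · · · ·
    · · · · · ·
    · · · · · ·
    · · · · · ·
    · · · · · ·
    · · · · · ·
    · · · · · ·
    · · · · · ·
    · · · · · ·
    · · · · · ·
    · · · · · ·
T1:
  2·area = 52  (B↔C swapped to make it positive)
  edge (8, 10)→(4, 0): d=(-4,-10) top-left  bias=+0
  edge (4, 0)→(10, 2): d=(6,2) right/bottom  bias=-1
  edge (10, 2)→(8, 10): d=(-2,8) right/bottom  bias=-1
    (2,0)@(5, 1): e=[6,4,42] → #
    (3,0)@(7, 1): e=[26,0,26] → ·  [on edge]
    (2,1)@(5, 3): e=[-2,16,38] → ·
    (3,1)@(7, 3): e=[18,12,22] → #
    (4,1)@(9, 3): e=[38,8,6] → #
    (5,1)@(11, 3): e=[58,4,-10] → ·
    (3,2)@(7, 5): e=[10,24,18] → #
    (5,2)@(11, 5): e=[50,16,-14] → ·
    (3,3)@(7, 7): e=[2,36,14] → #
    (4,3)@(9, 7): e=[22,32,-2] → ·
    (3,4)@(7, 9): e=[-6,48,10] → ·
  covered (6 px):
    · · # · · ·
    · · · # # ·
    · · · # # ·
    · · · # · ·
    · · · · · ·
    · · · · · ·
    · · · · · ·
    · · · · · ·
    · · · · · ·
    · · · · · ·
    · · · · · ·
    · · · · · ·
T2:
  2·area = 78
  edge (4, 12)→(9, 24): d=(5,12) right/bottom  bias=-1
  edge (9, 24)→(0, 18): d=(-9,-6) top-left  bias=+0
  edge (0, 18)→(4, 12): d=(4,-6) top-left  bias=+0
    (1,7)@(3, 15): e=[27,45,6] → #
    (2,7)@(5, 15): e=[3,57,18] → #
    (3,7)@(7, 15): e=[-21,69,30] → ·
    (0,8)@(1, 17): e=[61,15,2] → #
    (3,8)@(7, 17): e=[-11,51,38] → ·
    (0,9)@(1, 19): e=[71,-3,10] → ·
    (1,9)@(3, 19): e=[47,9,22] → #
    (3,9)@(7, 19): e=[-1,33,46] → ·
    (1,10)@(3, 21): e=[57,-9,30] → ·
    (2,10)@(5, 21): e=[33,3,42] → #
    (3,10)@(7, 21): e=[9,15,54] → #
    (4,10)@(9, 21): e=[-15,27,66] → ·
  covered (9 px):
    · · · · · ·
    · · · · · ·
    · · · · · ·
    · · · · · ·
    · · · · · ·
    · · · · · ·
    · · · · · ·
    · # # · · ·
    # # # · · ·
    · # # · · ·
    · · # # · ·
    · · · · · ·
T3:
  2·area = 92
  edge (0, 15)→(10, 4): d=(10,-11) top-left  bias=+0
  edge (10, 4)→(2, 22): d=(-8,18) right/bottom  bias=-1
  edge (2, 22)→(0, 15): d=(-2,-7) top-left  bias=+0
    (3,4)@(7, 9): e=[17,14,61] → #
    (4,4)@(9, 9): e=[39,-22,75] → ·
    (2,5)@(5, 11): e=[15,34,43] → #
    (3,5)@(7, 11): e=[37,-2,57] → ·
    (1,6)@(3, 13): e=[13,54,25] → #
    (3,6)@(7, 13): e=[57,-18,53] → ·
    (0,7)@(1, 15): e=[11,74,7] → #
    (3,7)@(7, 15): e=[77,-34,49] → ·
    (0,8)@(1, 17): e=[31,58,3] → #
    (2,8)@(5, 17): e=[75,-14,31] → ·
    (0,9)@(1, 19): e=[51,42,-1] → ·
    (1,9)@(3, 19): e=[73,6,13] → #
  covered (10 px):
    · · · · · ·
    · · · · · ·
    · · · · · ·
    · · · · · ·
    · · · # · ·
    · · # · · ·
    · # # · · ·
    # # # · · ·
    # # · · · ·
    · # · · · ·
    · · · · · ·
    · · · · · ·

Z-buffer (winner per pixel, '.' = empty):
  . . 1 . . .
  . . . 1 1 .
  . . . 1 1 .
  . . . 1 . .
  . . . 3 . .
  . . 3 . . .
  . 3 3 . . .
  3 3 3 . . .
  3 3 2 . . .
  . 3 2 . . .
  . . 2 2 . .
  . . . . . .

Result: 2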